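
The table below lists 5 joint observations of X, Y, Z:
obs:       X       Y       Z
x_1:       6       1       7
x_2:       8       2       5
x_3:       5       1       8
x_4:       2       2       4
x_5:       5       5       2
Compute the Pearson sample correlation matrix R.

Step 1 — column means:
  mean(X) = (6 + 8 + 5 + 2 + 5) / 5 = 26/5 = 5.2
  mean(Y) = (1 + 2 + 1 + 2 + 5) / 5 = 11/5 = 2.2
  mean(Z) = (7 + 5 + 8 + 4 + 2) / 5 = 26/5 = 5.2

Step 2 — sample variances and covariances s[i,j] = (1/(n-1)) · Σ_k (x_{k,i} - mean_i) · (x_{k,j} - mean_j), with n-1 = 4:
  s[X,X] = ((0.8)·(0.8) + (2.8)·(2.8) + (-0.2)·(-0.2) + (-3.2)·(-3.2) + (-0.2)·(-0.2)) / 4 = 18.8/4 = 4.7
  s[X,Y] = ((0.8)·(-1.2) + (2.8)·(-0.2) + (-0.2)·(-1.2) + (-3.2)·(-0.2) + (-0.2)·(2.8)) / 4 = -1.2/4 = -0.3
  s[X,Z] = ((0.8)·(1.8) + (2.8)·(-0.2) + (-0.2)·(2.8) + (-3.2)·(-1.2) + (-0.2)·(-3.2)) / 4 = 4.8/4 = 1.2
  s[Y,Y] = ((-1.2)·(-1.2) + (-0.2)·(-0.2) + (-1.2)·(-1.2) + (-0.2)·(-0.2) + (2.8)·(2.8)) / 4 = 10.8/4 = 2.7
  s[Y,Z] = ((-1.2)·(1.8) + (-0.2)·(-0.2) + (-1.2)·(2.8) + (-0.2)·(-1.2) + (2.8)·(-3.2)) / 4 = -14.2/4 = -3.55
  s[Z,Z] = ((1.8)·(1.8) + (-0.2)·(-0.2) + (2.8)·(2.8) + (-1.2)·(-1.2) + (-3.2)·(-3.2)) / 4 = 22.8/4 = 5.7
  Sample standard deviations s_i = √(s[i,i]):
  s(X) = √(4.7) = 2.1679
  s(Y) = √(2.7) = 1.6432
  s(Z) = √(5.7) = 2.3875

Step 3 — r_{ij} = s_{ij} / (s_i · s_j):
  r[X,X] = 1 (diagonal).
  r[X,Y] = -0.3 / (2.1679 · 1.6432) = -0.3 / 3.5623 = -0.0842
  r[X,Z] = 1.2 / (2.1679 · 2.3875) = 1.2 / 5.1759 = 0.2318
  r[Y,Y] = 1 (diagonal).
  r[Y,Z] = -3.55 / (1.6432 · 2.3875) = -3.55 / 3.923 = -0.9049
  r[Z,Z] = 1 (diagonal).

R is symmetric with unit diagonal. Assembling:

R = [[1, -0.0842, 0.2318],
 [-0.0842, 1, -0.9049],
 [0.2318, -0.9049, 1]]


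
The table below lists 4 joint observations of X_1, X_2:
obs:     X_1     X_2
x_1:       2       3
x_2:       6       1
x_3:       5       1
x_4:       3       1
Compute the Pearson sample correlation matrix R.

Step 1 — column means:
  mean(X_1) = (2 + 6 + 5 + 3) / 4 = 16/4 = 4
  mean(X_2) = (3 + 1 + 1 + 1) / 4 = 6/4 = 1.5

Step 2 — sample variances and covariances s[i,j] = (1/(n-1)) · Σ_k (x_{k,i} - mean_i) · (x_{k,j} - mean_j), with n-1 = 3:
  s[X_1,X_1] = ((-2)·(-2) + (2)·(2) + (1)·(1) + (-1)·(-1)) / 3 = 10/3 = 3.3333
  s[X_1,X_2] = ((-2)·(1.5) + (2)·(-0.5) + (1)·(-0.5) + (-1)·(-0.5)) / 3 = -4/3 = -1.3333
  s[X_2,X_2] = ((1.5)·(1.5) + (-0.5)·(-0.5) + (-0.5)·(-0.5) + (-0.5)·(-0.5)) / 3 = 3/3 = 1
  Sample standard deviations s_i = √(s[i,i]):
  s(X_1) = √(3.3333) = 1.8257
  s(X_2) = √(1) = 1

Step 3 — r_{ij} = s_{ij} / (s_i · s_j):
  r[X_1,X_1] = 1 (diagonal).
  r[X_1,X_2] = -1.3333 / (1.8257 · 1) = -1.3333 / 1.8257 = -0.7303
  r[X_2,X_2] = 1 (diagonal).

R is symmetric with unit diagonal. Assembling:

R = [[1, -0.7303],
 [-0.7303, 1]]


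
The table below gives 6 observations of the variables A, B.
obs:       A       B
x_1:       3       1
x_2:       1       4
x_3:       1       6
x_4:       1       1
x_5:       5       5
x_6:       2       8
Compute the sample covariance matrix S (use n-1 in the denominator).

Step 1 — column means:
  mean(A) = (3 + 1 + 1 + 1 + 5 + 2) / 6 = 13/6 = 2.1667
  mean(B) = (1 + 4 + 6 + 1 + 5 + 8) / 6 = 25/6 = 4.1667

Step 2 — sample covariance S[i,j] = (1/(n-1)) · Σ_k (x_{k,i} - mean_i) · (x_{k,j} - mean_j), with n-1 = 5.
  S[A,A] = ((0.8333)·(0.8333) + (-1.1667)·(-1.1667) + (-1.1667)·(-1.1667) + (-1.1667)·(-1.1667) + (2.8333)·(2.8333) + (-0.1667)·(-0.1667)) / 5 = 12.8333/5 = 2.5667
  S[A,B] = ((0.8333)·(-3.1667) + (-1.1667)·(-0.1667) + (-1.1667)·(1.8333) + (-1.1667)·(-3.1667) + (2.8333)·(0.8333) + (-0.1667)·(3.8333)) / 5 = 0.8333/5 = 0.1667
  S[B,B] = ((-3.1667)·(-3.1667) + (-0.1667)·(-0.1667) + (1.8333)·(1.8333) + (-3.1667)·(-3.1667) + (0.8333)·(0.8333) + (3.8333)·(3.8333)) / 5 = 38.8333/5 = 7.7667

S is symmetric (S[j,i] = S[i,j]). Assembling:

S = [[2.5667, 0.1667],
 [0.1667, 7.7667]]


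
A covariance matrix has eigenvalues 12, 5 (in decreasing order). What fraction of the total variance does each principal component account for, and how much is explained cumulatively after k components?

Step 1 — total variance = trace(Sigma) = Σ λ_i = 12 + 5 = 17.

Step 2 — fraction explained by component i = λ_i / Σ λ:
  PC1: 12/17 = 0.7059
  PC2: 5/17 = 0.2941

Step 3 — cumulative fraction after k components = (λ_1 + ... + λ_k) / Σ λ:
  k = 1: 12/17 = 0.7059
  k = 2: (12 + 5)/17 = 17/17 = 1

Summary (fraction, with percent):

explained: PC1 0.7059 (70.59%), PC2 0.2941 (29.41%);  cumulative: 0.7059, 1


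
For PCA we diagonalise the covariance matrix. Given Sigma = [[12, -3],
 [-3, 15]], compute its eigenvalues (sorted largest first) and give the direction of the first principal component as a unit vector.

Step 1 — characteristic polynomial of 2×2 Sigma:
  det(Sigma - λI) = λ² - trace · λ + det = 0.
  trace = 12 + 15 = 27, det = 12·15 - (-3)² = 171.
Step 2 — discriminant:
  Δ = trace² - 4·det = 729 - 684 = 45.
Step 3 — eigenvalues:
  λ = (trace ± √Δ)/2 = (27 ± 6.7082)/2,
  λ_1 = 16.8541,  λ_2 = 10.1459.

Step 4 — unit eigenvector for λ_1: solve (Sigma - λ_1 I)v = 0. First row:
  (12 - 16.8541)·v_x + (-3)·v_y = 0, i.e. (-4.8541)·v_x + (-3)·v_y = 0,
  so v ∝ (b, λ_1 - a) = (-3, 4.8541); multiply by -1 so the first entry is positive: u = (3, -4.8541).
  ||u|| = √((3)² + (-4.8541)²) = √(32.5623) ≈ 5.7063,
  v_1 = u/||u|| ≈ (0.5257, -0.8507) (||v_1|| = 1).

λ_1 = 16.8541,  λ_2 = 10.1459;  v_1 ≈ (0.5257, -0.8507)


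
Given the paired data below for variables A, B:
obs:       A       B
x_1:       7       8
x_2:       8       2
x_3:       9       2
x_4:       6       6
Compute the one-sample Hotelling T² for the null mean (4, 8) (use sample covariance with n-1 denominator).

Step 1 — sample mean vector:
  mean(A) = (7 + 8 + 9 + 6) / 4 = 30/4 = 7.5
  mean(B) = (8 + 2 + 2 + 6) / 4 = 18/4 = 4.5
  x̄ = (7.5, 4.5),  deviation x̄ - mu_0 = (7.5, 4.5) - (4, 8) = (3.5, -3.5).

Step 2 — sample covariance matrix, S[i,j] = (1/(n-1)) · Σ_k (x_{k,i} - mean_i) · (x_{k,j} - mean_j), divisor n-1 = 3:
  S[A,A] = ((-0.5)·(-0.5) + (0.5)·(0.5) + (1.5)·(1.5) + (-1.5)·(-1.5)) / 3 = 5/3 = 1.6667
  S[A,B] = ((-0.5)·(3.5) + (0.5)·(-2.5) + (1.5)·(-2.5) + (-1.5)·(1.5)) / 3 = -9/3 = -3
  S[B,B] = ((3.5)·(3.5) + (-2.5)·(-2.5) + (-2.5)·(-2.5) + (1.5)·(1.5)) / 3 = 27/3 = 9
  S = [[1.6667, -3],
 [-3, 9]].

Step 3 — invert S. det(S) = 1.6667·9 - (-3)² = 6.
  S^{-1} = (1/det) · [[d, -b], [-b, a]] = [[1.5, 0.5],
 [0.5, 0.2778]].

Step 4 — quadratic form (x̄ - mu_0)^T · S^{-1} · (x̄ - mu_0):
  S^{-1} · (x̄ - mu_0) = (3.5, 0.7778),
  (x̄ - mu_0)^T · [...] = (3.5)·(3.5) + (-3.5)·(0.7778) = 9.5278.

Step 5 — scale by n: T² = 4 · 9.5278 = 38.1111.

T² ≈ 38.1111


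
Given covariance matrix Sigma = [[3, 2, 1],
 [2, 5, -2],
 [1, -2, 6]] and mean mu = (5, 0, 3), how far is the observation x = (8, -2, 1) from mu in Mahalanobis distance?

Step 1 — centre the observation: (x - mu) = (3, -2, -2).

Step 2 — invert Sigma (cofactor / det for 3×3, or solve directly):
  Sigma^{-1} = [[0.6341, -0.3415, -0.2195],
 [-0.3415, 0.4146, 0.1951],
 [-0.2195, 0.1951, 0.2683]].

Step 3 — form the quadratic (x - mu)^T · Sigma^{-1} · (x - mu):
  Sigma^{-1} · (x - mu) = (3.0244, -2.2439, -1.5854).
  (x - mu)^T · [Sigma^{-1} · (x - mu)] = (3)·(3.0244) + (-2)·(-2.2439) + (-2)·(-1.5854) = 16.7317.

Step 4 — take square root: d = √(16.7317) ≈ 4.0904.

d(x, mu) = √(16.7317) ≈ 4.0904


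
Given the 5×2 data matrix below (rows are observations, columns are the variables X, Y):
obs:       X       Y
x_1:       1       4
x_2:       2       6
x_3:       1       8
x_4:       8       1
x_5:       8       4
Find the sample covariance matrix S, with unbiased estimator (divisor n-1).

Step 1 — column means:
  mean(X) = (1 + 2 + 1 + 8 + 8) / 5 = 20/5 = 4
  mean(Y) = (4 + 6 + 8 + 1 + 4) / 5 = 23/5 = 4.6

Step 2 — sample covariance S[i,j] = (1/(n-1)) · Σ_k (x_{k,i} - mean_i) · (x_{k,j} - mean_j), with n-1 = 4.
  S[X,X] = ((-3)·(-3) + (-2)·(-2) + (-3)·(-3) + (4)·(4) + (4)·(4)) / 4 = 54/4 = 13.5
  S[X,Y] = ((-3)·(-0.6) + (-2)·(1.4) + (-3)·(3.4) + (4)·(-3.6) + (4)·(-0.6)) / 4 = -28/4 = -7
  S[Y,Y] = ((-0.6)·(-0.6) + (1.4)·(1.4) + (3.4)·(3.4) + (-3.6)·(-3.6) + (-0.6)·(-0.6)) / 4 = 27.2/4 = 6.8

S is symmetric (S[j,i] = S[i,j]). Assembling:

S = [[13.5, -7],
 [-7, 6.8]]


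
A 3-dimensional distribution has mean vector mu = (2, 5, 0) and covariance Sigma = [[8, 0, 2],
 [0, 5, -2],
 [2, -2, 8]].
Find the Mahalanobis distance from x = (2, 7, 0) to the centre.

Step 1 — centre the observation: (x - mu) = (0, 2, 0).

Step 2 — invert Sigma (cofactor / det for 3×3, or solve directly):
  Sigma^{-1} = [[0.1343, -0.0149, -0.0373],
 [-0.0149, 0.2239, 0.0597],
 [-0.0373, 0.0597, 0.1493]].

Step 3 — form the quadratic (x - mu)^T · Sigma^{-1} · (x - mu):
  Sigma^{-1} · (x - mu) = (-0.0299, 0.4478, 0.1194).
  (x - mu)^T · [Sigma^{-1} · (x - mu)] = (0)·(-0.0299) + (2)·(0.4478) + (0)·(0.1194) = 0.8955.

Step 4 — take square root: d = √(0.8955) ≈ 0.9463.

d(x, mu) = √(0.8955) ≈ 0.9463


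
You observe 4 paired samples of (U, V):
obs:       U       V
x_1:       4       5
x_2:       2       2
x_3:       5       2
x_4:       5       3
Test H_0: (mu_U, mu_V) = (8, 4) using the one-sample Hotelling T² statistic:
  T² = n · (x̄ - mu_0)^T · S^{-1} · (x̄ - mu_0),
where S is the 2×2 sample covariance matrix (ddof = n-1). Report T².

Step 1 — sample mean vector:
  mean(U) = (4 + 2 + 5 + 5) / 4 = 16/4 = 4
  mean(V) = (5 + 2 + 2 + 3) / 4 = 12/4 = 3
  x̄ = (4, 3),  deviation x̄ - mu_0 = (4, 3) - (8, 4) = (-4, -1).

Step 2 — sample covariance matrix, S[i,j] = (1/(n-1)) · Σ_k (x_{k,i} - mean_i) · (x_{k,j} - mean_j), divisor n-1 = 3:
  S[U,U] = ((0)·(0) + (-2)·(-2) + (1)·(1) + (1)·(1)) / 3 = 6/3 = 2
  S[U,V] = ((0)·(2) + (-2)·(-1) + (1)·(-1) + (1)·(0)) / 3 = 1/3 = 0.3333
  S[V,V] = ((2)·(2) + (-1)·(-1) + (-1)·(-1) + (0)·(0)) / 3 = 6/3 = 2
  S = [[2, 0.3333],
 [0.3333, 2]].

Step 3 — invert S. det(S) = 2·2 - (0.3333)² = 3.8889.
  S^{-1} = (1/det) · [[d, -b], [-b, a]] = [[0.5143, -0.0857],
 [-0.0857, 0.5143]].

Step 4 — quadratic form (x̄ - mu_0)^T · S^{-1} · (x̄ - mu_0):
  S^{-1} · (x̄ - mu_0) = (-1.9714, -0.1714),
  (x̄ - mu_0)^T · [...] = (-4)·(-1.9714) + (-1)·(-0.1714) = 8.0571.

Step 5 — scale by n: T² = 4 · 8.0571 = 32.2286.

T² ≈ 32.2286


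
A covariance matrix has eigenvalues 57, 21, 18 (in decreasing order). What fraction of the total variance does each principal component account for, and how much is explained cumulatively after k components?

Step 1 — total variance = trace(Sigma) = Σ λ_i = 57 + 21 + 18 = 96.

Step 2 — fraction explained by component i = λ_i / Σ λ:
  PC1: 57/96 = 0.5938
  PC2: 21/96 = 0.2188
  PC3: 18/96 = 0.1875

Step 3 — cumulative fraction after k components = (λ_1 + ... + λ_k) / Σ λ:
  k = 1: 57/96 = 0.5938
  k = 2: (57 + 21)/96 = 78/96 = 0.8125
  k = 3: (57 + 21 + 18)/96 = 96/96 = 1

Summary (fraction, with percent):

explained: PC1 0.5938 (59.38%), PC2 0.2188 (21.88%), PC3 0.1875 (18.75%);  cumulative: 0.5938, 0.8125, 1


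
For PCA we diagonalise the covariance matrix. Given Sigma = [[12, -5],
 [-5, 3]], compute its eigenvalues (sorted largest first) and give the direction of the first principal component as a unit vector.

Step 1 — characteristic polynomial of 2×2 Sigma:
  det(Sigma - λI) = λ² - trace · λ + det = 0.
  trace = 12 + 3 = 15, det = 12·3 - (-5)² = 11.
Step 2 — discriminant:
  Δ = trace² - 4·det = 225 - 44 = 181.
Step 3 — eigenvalues:
  λ = (trace ± √Δ)/2 = (15 ± 13.4536)/2,
  λ_1 = 14.2268,  λ_2 = 0.7732.

Step 4 — unit eigenvector for λ_1: solve (Sigma - λ_1 I)v = 0. First row:
  (12 - 14.2268)·v_x + (-5)·v_y = 0, i.e. (-2.2268)·v_x + (-5)·v_y = 0,
  so v ∝ (b, λ_1 - a) = (-5, 2.2268); multiply by -1 so the first entry is positive: u = (5, -2.2268).
  ||u|| = √((5)² + (-2.2268)²) = √(29.9587) ≈ 5.4735,
  v_1 = u/||u|| ≈ (0.9135, -0.4068) (||v_1|| = 1).

λ_1 = 14.2268,  λ_2 = 0.7732;  v_1 ≈ (0.9135, -0.4068)


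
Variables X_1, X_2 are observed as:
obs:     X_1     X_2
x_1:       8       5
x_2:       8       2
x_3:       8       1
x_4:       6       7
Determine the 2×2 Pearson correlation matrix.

Step 1 — column means:
  mean(X_1) = (8 + 8 + 8 + 6) / 4 = 30/4 = 7.5
  mean(X_2) = (5 + 2 + 1 + 7) / 4 = 15/4 = 3.75

Step 2 — sample variances and covariances s[i,j] = (1/(n-1)) · Σ_k (x_{k,i} - mean_i) · (x_{k,j} - mean_j), with n-1 = 3:
  s[X_1,X_1] = ((0.5)·(0.5) + (0.5)·(0.5) + (0.5)·(0.5) + (-1.5)·(-1.5)) / 3 = 3/3 = 1
  s[X_1,X_2] = ((0.5)·(1.25) + (0.5)·(-1.75) + (0.5)·(-2.75) + (-1.5)·(3.25)) / 3 = -6.5/3 = -2.1667
  s[X_2,X_2] = ((1.25)·(1.25) + (-1.75)·(-1.75) + (-2.75)·(-2.75) + (3.25)·(3.25)) / 3 = 22.75/3 = 7.5833
  Sample standard deviations s_i = √(s[i,i]):
  s(X_1) = √(1) = 1
  s(X_2) = √(7.5833) = 2.7538

Step 3 — r_{ij} = s_{ij} / (s_i · s_j):
  r[X_1,X_1] = 1 (diagonal).
  r[X_1,X_2] = -2.1667 / (1 · 2.7538) = -2.1667 / 2.7538 = -0.7868
  r[X_2,X_2] = 1 (diagonal).

R is symmetric with unit diagonal. Assembling:

R = [[1, -0.7868],
 [-0.7868, 1]]


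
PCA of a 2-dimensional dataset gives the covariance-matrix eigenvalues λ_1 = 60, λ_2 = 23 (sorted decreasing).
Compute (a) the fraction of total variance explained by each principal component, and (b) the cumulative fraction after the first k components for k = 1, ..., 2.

Step 1 — total variance = trace(Sigma) = Σ λ_i = 60 + 23 = 83.

Step 2 — fraction explained by component i = λ_i / Σ λ:
  PC1: 60/83 = 0.7229
  PC2: 23/83 = 0.2771

Step 3 — cumulative fraction after k components = (λ_1 + ... + λ_k) / Σ λ:
  k = 1: 60/83 = 0.7229
  k = 2: (60 + 23)/83 = 83/83 = 1

Summary (fraction, with percent):

explained: PC1 0.7229 (72.29%), PC2 0.2771 (27.71%);  cumulative: 0.7229, 1


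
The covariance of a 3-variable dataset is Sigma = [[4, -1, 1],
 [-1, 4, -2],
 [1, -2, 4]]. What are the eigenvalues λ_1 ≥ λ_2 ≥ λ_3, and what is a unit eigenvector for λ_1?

Step 1 — characteristic polynomial p(λ) = det(λI - Sigma) = λ³ - tr·λ² + c_1·λ - det, where tr = trace, c_1 = sum of the principal 2×2 minors, det = det(Sigma):
  tr = 4 + 4 + 4 = 12,
  c_1 = (4·4 - (-1)²) + (4·4 - (1)²) + (4·4 - (-2)²) = 15 + 15 + 12 = 42,
  det = 4·(4·4 - (-2)²) - (-1)·((-1)·4 - (-2)·(1)) + (1)·((-1)·(-2) - 4·(1)) = 4·(12) - (-1)·(-2) + (1)·(-2) = 44.
  So p(λ) = λ³ - 12λ² + 42λ - 44.
Step 2 — look for an integer root (rational root theorem: any rational root is an integer divisor of 44). Testing λ = 2:
  p(2) = 8 - 48 + 84 - 44 = 0  ✓
  Dividing out (λ - 2): p(λ) = (λ - 2)(λ² - 10λ + 22).
Step 3 — remaining eigenvalues from the quadratic λ² - 10λ + 22 = 0:
  Δ = 10² - 4·22 = 100 - 88 = 12,  λ = (10 ± √12)/2 = (10 ± 3.4641)/2 ≈ 6.7321 or 3.2679.
  Sorted: λ_1 = 6.7321,  λ_2 = 3.2679,  λ_3 = 2  (check: sum = 12 = tr ✓).

Step 4 — unit eigenvector for λ_1 ≈ 6.7321: v spans the null space of (Sigma - λ_1 I), whose rows are
  r_1 = (-2.7321, -1, 1),  r_2 = (-1, -2.7321, -2),  r_3 = (1, -2, -2.7321).
  v is orthogonal to every row, so take v ∝ r_1 × r_2 = ((-1)·(-2) - (1)·(-2.7321), (1)·(-1) - (-2.7321)·(-2), (-2.7321)·(-2.7321) - (-1)·(-1)) ≈ (4.7321, -6.4641, 6.4641).
  Let u = (4.7321, -6.4641, 6.4641).
  ||u|| = √((4.7321)² + (-6.4641)² + (6.4641)²) = √(105.9615) ≈ 10.2938,  v_1 = u/||u|| ≈ (0.4597, -0.628, 0.628) (||v_1|| = 1).

λ_1 = 6.7321,  λ_2 = 3.2679,  λ_3 = 2;  v_1 ≈ (0.4597, -0.628, 0.628)


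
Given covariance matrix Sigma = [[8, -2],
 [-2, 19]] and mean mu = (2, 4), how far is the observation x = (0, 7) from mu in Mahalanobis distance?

Step 1 — centre the observation: (x - mu) = (-2, 3).

Step 2 — invert Sigma. det(Sigma) = 8·19 - (-2)² = 148.
  Sigma^{-1} = (1/det) · [[d, -b], [-b, a]] = [[0.1284, 0.0135],
 [0.0135, 0.0541]].

Step 3 — form the quadratic (x - mu)^T · Sigma^{-1} · (x - mu):
  Sigma^{-1} · (x - mu) = (-0.2162, 0.1351).
  (x - mu)^T · [Sigma^{-1} · (x - mu)] = (-2)·(-0.2162) + (3)·(0.1351) = 0.8378.

Step 4 — take square root: d = √(0.8378) ≈ 0.9153.

d(x, mu) = √(0.8378) ≈ 0.9153


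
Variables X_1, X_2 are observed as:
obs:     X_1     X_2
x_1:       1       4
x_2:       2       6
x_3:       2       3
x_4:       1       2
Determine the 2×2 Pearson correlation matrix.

Step 1 — column means:
  mean(X_1) = (1 + 2 + 2 + 1) / 4 = 6/4 = 1.5
  mean(X_2) = (4 + 6 + 3 + 2) / 4 = 15/4 = 3.75

Step 2 — sample variances and covariances s[i,j] = (1/(n-1)) · Σ_k (x_{k,i} - mean_i) · (x_{k,j} - mean_j), with n-1 = 3:
  s[X_1,X_1] = ((-0.5)·(-0.5) + (0.5)·(0.5) + (0.5)·(0.5) + (-0.5)·(-0.5)) / 3 = 1/3 = 0.3333
  s[X_1,X_2] = ((-0.5)·(0.25) + (0.5)·(2.25) + (0.5)·(-0.75) + (-0.5)·(-1.75)) / 3 = 1.5/3 = 0.5
  s[X_2,X_2] = ((0.25)·(0.25) + (2.25)·(2.25) + (-0.75)·(-0.75) + (-1.75)·(-1.75)) / 3 = 8.75/3 = 2.9167
  Sample standard deviations s_i = √(s[i,i]):
  s(X_1) = √(0.3333) = 0.5774
  s(X_2) = √(2.9167) = 1.7078

Step 3 — r_{ij} = s_{ij} / (s_i · s_j):
  r[X_1,X_1] = 1 (diagonal).
  r[X_1,X_2] = 0.5 / (0.5774 · 1.7078) = 0.5 / 0.986 = 0.5071
  r[X_2,X_2] = 1 (diagonal).

R is symmetric with unit diagonal. Assembling:

R = [[1, 0.5071],
 [0.5071, 1]]


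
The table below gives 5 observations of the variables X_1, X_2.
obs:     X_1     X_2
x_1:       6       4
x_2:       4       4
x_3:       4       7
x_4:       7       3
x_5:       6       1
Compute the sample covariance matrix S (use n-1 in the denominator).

Step 1 — column means:
  mean(X_1) = (6 + 4 + 4 + 7 + 6) / 5 = 27/5 = 5.4
  mean(X_2) = (4 + 4 + 7 + 3 + 1) / 5 = 19/5 = 3.8

Step 2 — sample covariance S[i,j] = (1/(n-1)) · Σ_k (x_{k,i} - mean_i) · (x_{k,j} - mean_j), with n-1 = 4.
  S[X_1,X_1] = ((0.6)·(0.6) + (-1.4)·(-1.4) + (-1.4)·(-1.4) + (1.6)·(1.6) + (0.6)·(0.6)) / 4 = 7.2/4 = 1.8
  S[X_1,X_2] = ((0.6)·(0.2) + (-1.4)·(0.2) + (-1.4)·(3.2) + (1.6)·(-0.8) + (0.6)·(-2.8)) / 4 = -7.6/4 = -1.9
  S[X_2,X_2] = ((0.2)·(0.2) + (0.2)·(0.2) + (3.2)·(3.2) + (-0.8)·(-0.8) + (-2.8)·(-2.8)) / 4 = 18.8/4 = 4.7

S is symmetric (S[j,i] = S[i,j]). Assembling:

S = [[1.8, -1.9],
 [-1.9, 4.7]]


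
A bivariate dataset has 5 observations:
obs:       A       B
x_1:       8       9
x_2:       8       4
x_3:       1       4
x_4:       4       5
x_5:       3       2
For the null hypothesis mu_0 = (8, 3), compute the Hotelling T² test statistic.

Step 1 — sample mean vector:
  mean(A) = (8 + 8 + 1 + 4 + 3) / 5 = 24/5 = 4.8
  mean(B) = (9 + 4 + 4 + 5 + 2) / 5 = 24/5 = 4.8
  x̄ = (4.8, 4.8),  deviation x̄ - mu_0 = (4.8, 4.8) - (8, 3) = (-3.2, 1.8).

Step 2 — sample covariance matrix, S[i,j] = (1/(n-1)) · Σ_k (x_{k,i} - mean_i) · (x_{k,j} - mean_j), divisor n-1 = 4:
  S[A,A] = ((3.2)·(3.2) + (3.2)·(3.2) + (-3.8)·(-3.8) + (-0.8)·(-0.8) + (-1.8)·(-1.8)) / 4 = 38.8/4 = 9.7
  S[A,B] = ((3.2)·(4.2) + (3.2)·(-0.8) + (-3.8)·(-0.8) + (-0.8)·(0.2) + (-1.8)·(-2.8)) / 4 = 18.8/4 = 4.7
  S[B,B] = ((4.2)·(4.2) + (-0.8)·(-0.8) + (-0.8)·(-0.8) + (0.2)·(0.2) + (-2.8)·(-2.8)) / 4 = 26.8/4 = 6.7
  S = [[9.7, 4.7],
 [4.7, 6.7]].

Step 3 — invert S. det(S) = 9.7·6.7 - (4.7)² = 42.9.
  S^{-1} = (1/det) · [[d, -b], [-b, a]] = [[0.1562, -0.1096],
 [-0.1096, 0.2261]].

Step 4 — quadratic form (x̄ - mu_0)^T · S^{-1} · (x̄ - mu_0):
  S^{-1} · (x̄ - mu_0) = (-0.697, 0.7576),
  (x̄ - mu_0)^T · [...] = (-3.2)·(-0.697) + (1.8)·(0.7576) = 3.5939.

Step 5 — scale by n: T² = 5 · 3.5939 = 17.9697.

T² ≈ 17.9697


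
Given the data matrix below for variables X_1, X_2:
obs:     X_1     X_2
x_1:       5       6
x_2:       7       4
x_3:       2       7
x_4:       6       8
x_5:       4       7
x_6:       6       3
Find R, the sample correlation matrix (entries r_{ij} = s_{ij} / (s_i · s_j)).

Step 1 — column means:
  mean(X_1) = (5 + 7 + 2 + 6 + 4 + 6) / 6 = 30/6 = 5
  mean(X_2) = (6 + 4 + 7 + 8 + 7 + 3) / 6 = 35/6 = 5.8333

Step 2 — sample variances and covariances s[i,j] = (1/(n-1)) · Σ_k (x_{k,i} - mean_i) · (x_{k,j} - mean_j), with n-1 = 5:
  s[X_1,X_1] = ((0)·(0) + (2)·(2) + (-3)·(-3) + (1)·(1) + (-1)·(-1) + (1)·(1)) / 5 = 16/5 = 3.2
  s[X_1,X_2] = ((0)·(0.1667) + (2)·(-1.8333) + (-3)·(1.1667) + (1)·(2.1667) + (-1)·(1.1667) + (1)·(-2.8333)) / 5 = -9/5 = -1.8
  s[X_2,X_2] = ((0.1667)·(0.1667) + (-1.8333)·(-1.8333) + (1.1667)·(1.1667) + (2.1667)·(2.1667) + (1.1667)·(1.1667) + (-2.8333)·(-2.8333)) / 5 = 18.8333/5 = 3.7667
  Sample standard deviations s_i = √(s[i,i]):
  s(X_1) = √(3.2) = 1.7889
  s(X_2) = √(3.7667) = 1.9408

Step 3 — r_{ij} = s_{ij} / (s_i · s_j):
  r[X_1,X_1] = 1 (diagonal).
  r[X_1,X_2] = -1.8 / (1.7889 · 1.9408) = -1.8 / 3.4718 = -0.5185
  r[X_2,X_2] = 1 (diagonal).

R is symmetric with unit diagonal. Assembling:

R = [[1, -0.5185],
 [-0.5185, 1]]


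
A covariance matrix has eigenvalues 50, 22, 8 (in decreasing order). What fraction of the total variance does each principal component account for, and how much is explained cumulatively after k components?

Step 1 — total variance = trace(Sigma) = Σ λ_i = 50 + 22 + 8 = 80.

Step 2 — fraction explained by component i = λ_i / Σ λ:
  PC1: 50/80 = 0.625
  PC2: 22/80 = 0.275
  PC3: 8/80 = 0.1

Step 3 — cumulative fraction after k components = (λ_1 + ... + λ_k) / Σ λ:
  k = 1: 50/80 = 0.625
  k = 2: (50 + 22)/80 = 72/80 = 0.9
  k = 3: (50 + 22 + 8)/80 = 80/80 = 1

Summary (fraction, with percent):

explained: PC1 0.625 (62.5%), PC2 0.275 (27.5%), PC3 0.1 (10%);  cumulative: 0.625, 0.9, 1


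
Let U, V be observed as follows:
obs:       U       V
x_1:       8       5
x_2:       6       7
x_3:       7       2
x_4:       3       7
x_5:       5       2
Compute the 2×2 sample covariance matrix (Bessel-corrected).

Step 1 — column means:
  mean(U) = (8 + 6 + 7 + 3 + 5) / 5 = 29/5 = 5.8
  mean(V) = (5 + 7 + 2 + 7 + 2) / 5 = 23/5 = 4.6

Step 2 — sample covariance S[i,j] = (1/(n-1)) · Σ_k (x_{k,i} - mean_i) · (x_{k,j} - mean_j), with n-1 = 4.
  S[U,U] = ((2.2)·(2.2) + (0.2)·(0.2) + (1.2)·(1.2) + (-2.8)·(-2.8) + (-0.8)·(-0.8)) / 4 = 14.8/4 = 3.7
  S[U,V] = ((2.2)·(0.4) + (0.2)·(2.4) + (1.2)·(-2.6) + (-2.8)·(2.4) + (-0.8)·(-2.6)) / 4 = -6.4/4 = -1.6
  S[V,V] = ((0.4)·(0.4) + (2.4)·(2.4) + (-2.6)·(-2.6) + (2.4)·(2.4) + (-2.6)·(-2.6)) / 4 = 25.2/4 = 6.3

S is symmetric (S[j,i] = S[i,j]). Assembling:

S = [[3.7, -1.6],
 [-1.6, 6.3]]


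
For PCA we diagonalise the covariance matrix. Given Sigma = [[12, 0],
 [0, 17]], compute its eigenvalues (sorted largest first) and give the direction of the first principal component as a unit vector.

Step 1 — characteristic polynomial of 2×2 Sigma:
  det(Sigma - λI) = λ² - trace · λ + det = 0.
  trace = 12 + 17 = 29, det = 12·17 - (0)² = 204.
Step 2 — discriminant:
  Δ = trace² - 4·det = 841 - 816 = 25.
Step 3 — eigenvalues:
  λ = (trace ± √Δ)/2 = (29 ± 5)/2,
  λ_1 = 17,  λ_2 = 12.

Step 4 — unit eigenvector for λ_1: Sigma is diagonal, so its eigenvectors are the coordinate axes. λ_1 = 17 is the diagonal entry on the second coordinate axis, hence
  v_1 = (0, 1) (||v_1|| = 1).

λ_1 = 17,  λ_2 = 12;  v_1 ≈ (0, 1)


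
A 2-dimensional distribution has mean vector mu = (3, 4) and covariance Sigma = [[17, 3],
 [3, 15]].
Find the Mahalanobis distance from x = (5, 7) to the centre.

Step 1 — centre the observation: (x - mu) = (2, 3).

Step 2 — invert Sigma. det(Sigma) = 17·15 - (3)² = 246.
  Sigma^{-1} = (1/det) · [[d, -b], [-b, a]] = [[0.061, -0.0122],
 [-0.0122, 0.0691]].

Step 3 — form the quadratic (x - mu)^T · Sigma^{-1} · (x - mu):
  Sigma^{-1} · (x - mu) = (0.0854, 0.1829).
  (x - mu)^T · [Sigma^{-1} · (x - mu)] = (2)·(0.0854) + (3)·(0.1829) = 0.7195.

Step 4 — take square root: d = √(0.7195) ≈ 0.8482.

d(x, mu) = √(0.7195) ≈ 0.8482


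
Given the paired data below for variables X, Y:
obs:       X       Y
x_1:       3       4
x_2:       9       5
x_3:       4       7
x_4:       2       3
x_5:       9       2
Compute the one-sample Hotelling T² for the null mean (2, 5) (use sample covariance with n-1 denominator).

Step 1 — sample mean vector:
  mean(X) = (3 + 9 + 4 + 2 + 9) / 5 = 27/5 = 5.4
  mean(Y) = (4 + 5 + 7 + 3 + 2) / 5 = 21/5 = 4.2
  x̄ = (5.4, 4.2),  deviation x̄ - mu_0 = (5.4, 4.2) - (2, 5) = (3.4, -0.8).

Step 2 — sample covariance matrix, S[i,j] = (1/(n-1)) · Σ_k (x_{k,i} - mean_i) · (x_{k,j} - mean_j), divisor n-1 = 4:
  S[X,X] = ((-2.4)·(-2.4) + (3.6)·(3.6) + (-1.4)·(-1.4) + (-3.4)·(-3.4) + (3.6)·(3.6)) / 4 = 45.2/4 = 11.3
  S[X,Y] = ((-2.4)·(-0.2) + (3.6)·(0.8) + (-1.4)·(2.8) + (-3.4)·(-1.2) + (3.6)·(-2.2)) / 4 = -4.4/4 = -1.1
  S[Y,Y] = ((-0.2)·(-0.2) + (0.8)·(0.8) + (2.8)·(2.8) + (-1.2)·(-1.2) + (-2.2)·(-2.2)) / 4 = 14.8/4 = 3.7
  S = [[11.3, -1.1],
 [-1.1, 3.7]].

Step 3 — invert S. det(S) = 11.3·3.7 - (-1.1)² = 40.6.
  S^{-1} = (1/det) · [[d, -b], [-b, a]] = [[0.0911, 0.0271],
 [0.0271, 0.2783]].

Step 4 — quadratic form (x̄ - mu_0)^T · S^{-1} · (x̄ - mu_0):
  S^{-1} · (x̄ - mu_0) = (0.2882, -0.1305),
  (x̄ - mu_0)^T · [...] = (3.4)·(0.2882) + (-0.8)·(-0.1305) = 1.0842.

Step 5 — scale by n: T² = 5 · 1.0842 = 5.4212.

T² ≈ 5.4212


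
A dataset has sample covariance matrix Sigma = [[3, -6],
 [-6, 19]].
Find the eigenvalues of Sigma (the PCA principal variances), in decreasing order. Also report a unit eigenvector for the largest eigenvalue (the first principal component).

Step 1 — characteristic polynomial of 2×2 Sigma:
  det(Sigma - λI) = λ² - trace · λ + det = 0.
  trace = 3 + 19 = 22, det = 3·19 - (-6)² = 21.
Step 2 — discriminant:
  Δ = trace² - 4·det = 484 - 84 = 400.
Step 3 — eigenvalues:
  λ = (trace ± √Δ)/2 = (22 ± 20)/2,
  λ_1 = 21,  λ_2 = 1.

Step 4 — unit eigenvector for λ_1: solve (Sigma - λ_1 I)v = 0. First row:
  (3 - 21)·v_x + (-6)·v_y = 0, i.e. (-18)·v_x + (-6)·v_y = 0,
  so v ∝ (b, λ_1 - a) = (-6, 18); multiply by -1 so the first entry is positive: u = (6, -18).
  ||u|| = √((6)² + (-18)²) = √(360) ≈ 18.9737,
  v_1 = u/||u|| ≈ (0.3162, -0.9487) (||v_1|| = 1).

λ_1 = 21,  λ_2 = 1;  v_1 ≈ (0.3162, -0.9487)


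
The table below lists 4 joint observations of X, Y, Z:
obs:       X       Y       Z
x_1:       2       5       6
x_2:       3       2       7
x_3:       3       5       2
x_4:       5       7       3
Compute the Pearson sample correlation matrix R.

Step 1 — column means:
  mean(X) = (2 + 3 + 3 + 5) / 4 = 13/4 = 3.25
  mean(Y) = (5 + 2 + 5 + 7) / 4 = 19/4 = 4.75
  mean(Z) = (6 + 7 + 2 + 3) / 4 = 18/4 = 4.5

Step 2 — sample variances and covariances s[i,j] = (1/(n-1)) · Σ_k (x_{k,i} - mean_i) · (x_{k,j} - mean_j), with n-1 = 3:
  s[X,X] = ((-1.25)·(-1.25) + (-0.25)·(-0.25) + (-0.25)·(-0.25) + (1.75)·(1.75)) / 3 = 4.75/3 = 1.5833
  s[X,Y] = ((-1.25)·(0.25) + (-0.25)·(-2.75) + (-0.25)·(0.25) + (1.75)·(2.25)) / 3 = 4.25/3 = 1.4167
  s[X,Z] = ((-1.25)·(1.5) + (-0.25)·(2.5) + (-0.25)·(-2.5) + (1.75)·(-1.5)) / 3 = -4.5/3 = -1.5
  s[Y,Y] = ((0.25)·(0.25) + (-2.75)·(-2.75) + (0.25)·(0.25) + (2.25)·(2.25)) / 3 = 12.75/3 = 4.25
  s[Y,Z] = ((0.25)·(1.5) + (-2.75)·(2.5) + (0.25)·(-2.5) + (2.25)·(-1.5)) / 3 = -10.5/3 = -3.5
  s[Z,Z] = ((1.5)·(1.5) + (2.5)·(2.5) + (-2.5)·(-2.5) + (-1.5)·(-1.5)) / 3 = 17/3 = 5.6667
  Sample standard deviations s_i = √(s[i,i]):
  s(X) = √(1.5833) = 1.2583
  s(Y) = √(4.25) = 2.0616
  s(Z) = √(5.6667) = 2.3805

Step 3 — r_{ij} = s_{ij} / (s_i · s_j):
  r[X,X] = 1 (diagonal).
  r[X,Y] = 1.4167 / (1.2583 · 2.0616) = 1.4167 / 2.5941 = 0.5461
  r[X,Z] = -1.5 / (1.2583 · 2.3805) = -1.5 / 2.9954 = -0.5008
  r[Y,Y] = 1 (diagonal).
  r[Y,Z] = -3.5 / (2.0616 · 2.3805) = -3.5 / 4.9075 = -0.7132
  r[Z,Z] = 1 (diagonal).

R is symmetric with unit diagonal. Assembling:

R = [[1, 0.5461, -0.5008],
 [0.5461, 1, -0.7132],
 [-0.5008, -0.7132, 1]]


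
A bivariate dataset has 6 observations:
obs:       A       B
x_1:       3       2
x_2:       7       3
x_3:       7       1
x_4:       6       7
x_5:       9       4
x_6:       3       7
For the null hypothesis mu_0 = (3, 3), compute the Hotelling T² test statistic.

Step 1 — sample mean vector:
  mean(A) = (3 + 7 + 7 + 6 + 9 + 3) / 6 = 35/6 = 5.8333
  mean(B) = (2 + 3 + 1 + 7 + 4 + 7) / 6 = 24/6 = 4
  x̄ = (5.8333, 4),  deviation x̄ - mu_0 = (5.8333, 4) - (3, 3) = (2.8333, 1).

Step 2 — sample covariance matrix, S[i,j] = (1/(n-1)) · Σ_k (x_{k,i} - mean_i) · (x_{k,j} - mean_j), divisor n-1 = 5:
  S[A,A] = ((-2.8333)·(-2.8333) + (1.1667)·(1.1667) + (1.1667)·(1.1667) + (0.1667)·(0.1667) + (3.1667)·(3.1667) + (-2.8333)·(-2.8333)) / 5 = 28.8333/5 = 5.7667
  S[A,B] = ((-2.8333)·(-2) + (1.1667)·(-1) + (1.1667)·(-3) + (0.1667)·(3) + (3.1667)·(0) + (-2.8333)·(3)) / 5 = -7/5 = -1.4
  S[B,B] = ((-2)·(-2) + (-1)·(-1) + (-3)·(-3) + (3)·(3) + (0)·(0) + (3)·(3)) / 5 = 32/5 = 6.4
  S = [[5.7667, -1.4],
 [-1.4, 6.4]].

Step 3 — invert S. det(S) = 5.7667·6.4 - (-1.4)² = 34.9467.
  S^{-1} = (1/det) · [[d, -b], [-b, a]] = [[0.1831, 0.0401],
 [0.0401, 0.165]].

Step 4 — quadratic form (x̄ - mu_0)^T · S^{-1} · (x̄ - mu_0):
  S^{-1} · (x̄ - mu_0) = (0.5589, 0.2785),
  (x̄ - mu_0)^T · [...] = (2.8333)·(0.5589) + (1)·(0.2785) = 1.8622.

Step 5 — scale by n: T² = 6 · 1.8622 = 11.1732.

T² ≈ 11.1732


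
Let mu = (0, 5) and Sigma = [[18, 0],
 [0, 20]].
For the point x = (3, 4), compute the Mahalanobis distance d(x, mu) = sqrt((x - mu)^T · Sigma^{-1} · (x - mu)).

Step 1 — centre the observation: (x - mu) = (3, -1).

Step 2 — invert Sigma. det(Sigma) = 18·20 - (0)² = 360.
  Sigma^{-1} = (1/det) · [[d, -b], [-b, a]] = [[0.0556, 0],
 [0, 0.05]].

Step 3 — form the quadratic (x - mu)^T · Sigma^{-1} · (x - mu):
  Sigma^{-1} · (x - mu) = (0.1667, -0.05).
  (x - mu)^T · [Sigma^{-1} · (x - mu)] = (3)·(0.1667) + (-1)·(-0.05) = 0.55.

Step 4 — take square root: d = √(0.55) ≈ 0.7416.

d(x, mu) = √(0.55) ≈ 0.7416


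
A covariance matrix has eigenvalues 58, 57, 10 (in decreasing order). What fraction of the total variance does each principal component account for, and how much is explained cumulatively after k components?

Step 1 — total variance = trace(Sigma) = Σ λ_i = 58 + 57 + 10 = 125.

Step 2 — fraction explained by component i = λ_i / Σ λ:
  PC1: 58/125 = 0.464
  PC2: 57/125 = 0.456
  PC3: 10/125 = 0.08

Step 3 — cumulative fraction after k components = (λ_1 + ... + λ_k) / Σ λ:
  k = 1: 58/125 = 0.464
  k = 2: (58 + 57)/125 = 115/125 = 0.92
  k = 3: (58 + 57 + 10)/125 = 125/125 = 1

Summary (fraction, with percent):

explained: PC1 0.464 (46.4%), PC2 0.456 (45.6%), PC3 0.08 (8%);  cumulative: 0.464, 0.92, 1


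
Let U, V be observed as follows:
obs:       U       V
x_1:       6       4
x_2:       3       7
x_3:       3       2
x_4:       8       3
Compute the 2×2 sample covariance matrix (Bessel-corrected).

Step 1 — column means:
  mean(U) = (6 + 3 + 3 + 8) / 4 = 20/4 = 5
  mean(V) = (4 + 7 + 2 + 3) / 4 = 16/4 = 4

Step 2 — sample covariance S[i,j] = (1/(n-1)) · Σ_k (x_{k,i} - mean_i) · (x_{k,j} - mean_j), with n-1 = 3.
  S[U,U] = ((1)·(1) + (-2)·(-2) + (-2)·(-2) + (3)·(3)) / 3 = 18/3 = 6
  S[U,V] = ((1)·(0) + (-2)·(3) + (-2)·(-2) + (3)·(-1)) / 3 = -5/3 = -1.6667
  S[V,V] = ((0)·(0) + (3)·(3) + (-2)·(-2) + (-1)·(-1)) / 3 = 14/3 = 4.6667

S is symmetric (S[j,i] = S[i,j]). Assembling:

S = [[6, -1.6667],
 [-1.6667, 4.6667]]


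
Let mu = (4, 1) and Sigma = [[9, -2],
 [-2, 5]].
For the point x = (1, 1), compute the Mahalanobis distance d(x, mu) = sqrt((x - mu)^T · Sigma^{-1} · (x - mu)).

Step 1 — centre the observation: (x - mu) = (-3, 0).

Step 2 — invert Sigma. det(Sigma) = 9·5 - (-2)² = 41.
  Sigma^{-1} = (1/det) · [[d, -b], [-b, a]] = [[0.122, 0.0488],
 [0.0488, 0.2195]].

Step 3 — form the quadratic (x - mu)^T · Sigma^{-1} · (x - mu):
  Sigma^{-1} · (x - mu) = (-0.3659, -0.1463).
  (x - mu)^T · [Sigma^{-1} · (x - mu)] = (-3)·(-0.3659) + (0)·(-0.1463) = 1.0976.

Step 4 — take square root: d = √(1.0976) ≈ 1.0476.

d(x, mu) = √(1.0976) ≈ 1.0476


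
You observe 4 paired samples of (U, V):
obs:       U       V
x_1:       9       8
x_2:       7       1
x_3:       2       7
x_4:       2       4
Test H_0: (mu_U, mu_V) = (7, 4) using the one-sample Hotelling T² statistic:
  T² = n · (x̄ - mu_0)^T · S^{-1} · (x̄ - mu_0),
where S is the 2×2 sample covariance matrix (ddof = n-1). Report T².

Step 1 — sample mean vector:
  mean(U) = (9 + 7 + 2 + 2) / 4 = 20/4 = 5
  mean(V) = (8 + 1 + 7 + 4) / 4 = 20/4 = 5
  x̄ = (5, 5),  deviation x̄ - mu_0 = (5, 5) - (7, 4) = (-2, 1).

Step 2 — sample covariance matrix, S[i,j] = (1/(n-1)) · Σ_k (x_{k,i} - mean_i) · (x_{k,j} - mean_j), divisor n-1 = 3:
  S[U,U] = ((4)·(4) + (2)·(2) + (-3)·(-3) + (-3)·(-3)) / 3 = 38/3 = 12.6667
  S[U,V] = ((4)·(3) + (2)·(-4) + (-3)·(2) + (-3)·(-1)) / 3 = 1/3 = 0.3333
  S[V,V] = ((3)·(3) + (-4)·(-4) + (2)·(2) + (-1)·(-1)) / 3 = 30/3 = 10
  S = [[12.6667, 0.3333],
 [0.3333, 10]].

Step 3 — invert S. det(S) = 12.6667·10 - (0.3333)² = 126.5556.
  S^{-1} = (1/det) · [[d, -b], [-b, a]] = [[0.079, -0.0026],
 [-0.0026, 0.1001]].

Step 4 — quadratic form (x̄ - mu_0)^T · S^{-1} · (x̄ - mu_0):
  S^{-1} · (x̄ - mu_0) = (-0.1607, 0.1054),
  (x̄ - mu_0)^T · [...] = (-2)·(-0.1607) + (1)·(0.1054) = 0.4267.

Step 5 — scale by n: T² = 4 · 0.4267 = 1.7068.

T² ≈ 1.7068


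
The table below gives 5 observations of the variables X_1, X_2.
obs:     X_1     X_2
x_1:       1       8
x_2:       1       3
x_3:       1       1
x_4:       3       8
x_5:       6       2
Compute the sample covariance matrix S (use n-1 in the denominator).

Step 1 — column means:
  mean(X_1) = (1 + 1 + 1 + 3 + 6) / 5 = 12/5 = 2.4
  mean(X_2) = (8 + 3 + 1 + 8 + 2) / 5 = 22/5 = 4.4

Step 2 — sample covariance S[i,j] = (1/(n-1)) · Σ_k (x_{k,i} - mean_i) · (x_{k,j} - mean_j), with n-1 = 4.
  S[X_1,X_1] = ((-1.4)·(-1.4) + (-1.4)·(-1.4) + (-1.4)·(-1.4) + (0.6)·(0.6) + (3.6)·(3.6)) / 4 = 19.2/4 = 4.8
  S[X_1,X_2] = ((-1.4)·(3.6) + (-1.4)·(-1.4) + (-1.4)·(-3.4) + (0.6)·(3.6) + (3.6)·(-2.4)) / 4 = -4.8/4 = -1.2
  S[X_2,X_2] = ((3.6)·(3.6) + (-1.4)·(-1.4) + (-3.4)·(-3.4) + (3.6)·(3.6) + (-2.4)·(-2.4)) / 4 = 45.2/4 = 11.3

S is symmetric (S[j,i] = S[i,j]). Assembling:

S = [[4.8, -1.2],
 [-1.2, 11.3]]


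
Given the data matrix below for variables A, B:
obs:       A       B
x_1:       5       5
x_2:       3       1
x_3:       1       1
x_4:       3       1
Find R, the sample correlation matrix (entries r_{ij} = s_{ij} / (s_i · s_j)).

Step 1 — column means:
  mean(A) = (5 + 3 + 1 + 3) / 4 = 12/4 = 3
  mean(B) = (5 + 1 + 1 + 1) / 4 = 8/4 = 2

Step 2 — sample variances and covariances s[i,j] = (1/(n-1)) · Σ_k (x_{k,i} - mean_i) · (x_{k,j} - mean_j), with n-1 = 3:
  s[A,A] = ((2)·(2) + (0)·(0) + (-2)·(-2) + (0)·(0)) / 3 = 8/3 = 2.6667
  s[A,B] = ((2)·(3) + (0)·(-1) + (-2)·(-1) + (0)·(-1)) / 3 = 8/3 = 2.6667
  s[B,B] = ((3)·(3) + (-1)·(-1) + (-1)·(-1) + (-1)·(-1)) / 3 = 12/3 = 4
  Sample standard deviations s_i = √(s[i,i]):
  s(A) = √(2.6667) = 1.633
  s(B) = √(4) = 2

Step 3 — r_{ij} = s_{ij} / (s_i · s_j):
  r[A,A] = 1 (diagonal).
  r[A,B] = 2.6667 / (1.633 · 2) = 2.6667 / 3.266 = 0.8165
  r[B,B] = 1 (diagonal).

R is symmetric with unit diagonal. Assembling:

R = [[1, 0.8165],
 [0.8165, 1]]


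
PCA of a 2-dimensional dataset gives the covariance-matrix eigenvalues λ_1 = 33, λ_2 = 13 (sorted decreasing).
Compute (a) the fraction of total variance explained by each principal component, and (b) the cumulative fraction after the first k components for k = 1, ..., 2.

Step 1 — total variance = trace(Sigma) = Σ λ_i = 33 + 13 = 46.

Step 2 — fraction explained by component i = λ_i / Σ λ:
  PC1: 33/46 = 0.7174
  PC2: 13/46 = 0.2826

Step 3 — cumulative fraction after k components = (λ_1 + ... + λ_k) / Σ λ:
  k = 1: 33/46 = 0.7174
  k = 2: (33 + 13)/46 = 46/46 = 1

Summary (fraction, with percent):

explained: PC1 0.7174 (71.74%), PC2 0.2826 (28.26%);  cumulative: 0.7174, 1


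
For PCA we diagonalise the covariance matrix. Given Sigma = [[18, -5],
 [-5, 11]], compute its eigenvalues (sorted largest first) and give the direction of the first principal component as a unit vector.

Step 1 — characteristic polynomial of 2×2 Sigma:
  det(Sigma - λI) = λ² - trace · λ + det = 0.
  trace = 18 + 11 = 29, det = 18·11 - (-5)² = 173.
Step 2 — discriminant:
  Δ = trace² - 4·det = 841 - 692 = 149.
Step 3 — eigenvalues:
  λ = (trace ± √Δ)/2 = (29 ± 12.2066)/2,
  λ_1 = 20.6033,  λ_2 = 8.3967.

Step 4 — unit eigenvector for λ_1: solve (Sigma - λ_1 I)v = 0. First row:
  (18 - 20.6033)·v_x + (-5)·v_y = 0, i.e. (-2.6033)·v_x + (-5)·v_y = 0,
  so v ∝ (b, λ_1 - a) = (-5, 2.6033); multiply by -1 so the first entry is positive: u = (5, -2.6033).
  ||u|| = √((5)² + (-2.6033)²) = √(31.7771) ≈ 5.6371,
  v_1 = u/||u|| ≈ (0.887, -0.4618) (||v_1|| = 1).

λ_1 = 20.6033,  λ_2 = 8.3967;  v_1 ≈ (0.887, -0.4618)


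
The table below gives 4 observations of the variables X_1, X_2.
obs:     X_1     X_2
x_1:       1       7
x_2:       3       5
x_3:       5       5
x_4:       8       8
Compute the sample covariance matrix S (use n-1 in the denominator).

Step 1 — column means:
  mean(X_1) = (1 + 3 + 5 + 8) / 4 = 17/4 = 4.25
  mean(X_2) = (7 + 5 + 5 + 8) / 4 = 25/4 = 6.25

Step 2 — sample covariance S[i,j] = (1/(n-1)) · Σ_k (x_{k,i} - mean_i) · (x_{k,j} - mean_j), with n-1 = 3.
  S[X_1,X_1] = ((-3.25)·(-3.25) + (-1.25)·(-1.25) + (0.75)·(0.75) + (3.75)·(3.75)) / 3 = 26.75/3 = 8.9167
  S[X_1,X_2] = ((-3.25)·(0.75) + (-1.25)·(-1.25) + (0.75)·(-1.25) + (3.75)·(1.75)) / 3 = 4.75/3 = 1.5833
  S[X_2,X_2] = ((0.75)·(0.75) + (-1.25)·(-1.25) + (-1.25)·(-1.25) + (1.75)·(1.75)) / 3 = 6.75/3 = 2.25

S is symmetric (S[j,i] = S[i,j]). Assembling:

S = [[8.9167, 1.5833],
 [1.5833, 2.25]]


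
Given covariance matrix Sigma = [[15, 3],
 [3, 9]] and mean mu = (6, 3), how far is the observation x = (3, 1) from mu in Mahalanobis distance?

Step 1 — centre the observation: (x - mu) = (-3, -2).

Step 2 — invert Sigma. det(Sigma) = 15·9 - (3)² = 126.
  Sigma^{-1} = (1/det) · [[d, -b], [-b, a]] = [[0.0714, -0.0238],
 [-0.0238, 0.119]].

Step 3 — form the quadratic (x - mu)^T · Sigma^{-1} · (x - mu):
  Sigma^{-1} · (x - mu) = (-0.1667, -0.1667).
  (x - mu)^T · [Sigma^{-1} · (x - mu)] = (-3)·(-0.1667) + (-2)·(-0.1667) = 0.8333.

Step 4 — take square root: d = √(0.8333) ≈ 0.9129.

d(x, mu) = √(0.8333) ≈ 0.9129


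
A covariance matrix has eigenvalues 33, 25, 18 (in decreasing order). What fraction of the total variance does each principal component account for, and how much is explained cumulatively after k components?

Step 1 — total variance = trace(Sigma) = Σ λ_i = 33 + 25 + 18 = 76.

Step 2 — fraction explained by component i = λ_i / Σ λ:
  PC1: 33/76 = 0.4342
  PC2: 25/76 = 0.3289
  PC3: 18/76 = 0.2368

Step 3 — cumulative fraction after k components = (λ_1 + ... + λ_k) / Σ λ:
  k = 1: 33/76 = 0.4342
  k = 2: (33 + 25)/76 = 58/76 = 0.7632
  k = 3: (33 + 25 + 18)/76 = 76/76 = 1

Summary (fraction, with percent):

explained: PC1 0.4342 (43.42%), PC2 0.3289 (32.89%), PC3 0.2368 (23.68%);  cumulative: 0.4342, 0.7632, 1


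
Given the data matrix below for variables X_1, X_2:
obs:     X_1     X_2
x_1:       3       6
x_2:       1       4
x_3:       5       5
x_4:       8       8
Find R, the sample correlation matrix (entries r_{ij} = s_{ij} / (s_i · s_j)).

Step 1 — column means:
  mean(X_1) = (3 + 1 + 5 + 8) / 4 = 17/4 = 4.25
  mean(X_2) = (6 + 4 + 5 + 8) / 4 = 23/4 = 5.75

Step 2 — sample variances and covariances s[i,j] = (1/(n-1)) · Σ_k (x_{k,i} - mean_i) · (x_{k,j} - mean_j), with n-1 = 3:
  s[X_1,X_1] = ((-1.25)·(-1.25) + (-3.25)·(-3.25) + (0.75)·(0.75) + (3.75)·(3.75)) / 3 = 26.75/3 = 8.9167
  s[X_1,X_2] = ((-1.25)·(0.25) + (-3.25)·(-1.75) + (0.75)·(-0.75) + (3.75)·(2.25)) / 3 = 13.25/3 = 4.4167
  s[X_2,X_2] = ((0.25)·(0.25) + (-1.75)·(-1.75) + (-0.75)·(-0.75) + (2.25)·(2.25)) / 3 = 8.75/3 = 2.9167
  Sample standard deviations s_i = √(s[i,i]):
  s(X_1) = √(8.9167) = 2.9861
  s(X_2) = √(2.9167) = 1.7078

Step 3 — r_{ij} = s_{ij} / (s_i · s_j):
  r[X_1,X_1] = 1 (diagonal).
  r[X_1,X_2] = 4.4167 / (2.9861 · 1.7078) = 4.4167 / 5.0997 = 0.8661
  r[X_2,X_2] = 1 (diagonal).

R is symmetric with unit diagonal. Assembling:

R = [[1, 0.8661],
 [0.8661, 1]]
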